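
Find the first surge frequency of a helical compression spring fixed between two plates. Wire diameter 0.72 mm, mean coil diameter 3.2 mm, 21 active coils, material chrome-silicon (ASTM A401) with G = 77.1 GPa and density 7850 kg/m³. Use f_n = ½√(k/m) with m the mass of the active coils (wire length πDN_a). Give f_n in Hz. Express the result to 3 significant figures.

k = Gd⁴/(8D³N_a) = (77.1×10³)(0.72⁴)/(8·3.2³·21) = 3.7638 N/mm = 3763.8 N/m
Wire length L = πDN_a = π·3.2·21 = 211.12 mm
m = ρ·(πd²/4)·L = 7850 × 0.40715×10⁻⁶ m² × 0.21112 m = 0.00067475 kg
f_n = ½√(k/m) = 0.5·√(3763.8/0.00067475) = 0.5·√(5.578e+06) = 1180.9 Hz

1180 Hz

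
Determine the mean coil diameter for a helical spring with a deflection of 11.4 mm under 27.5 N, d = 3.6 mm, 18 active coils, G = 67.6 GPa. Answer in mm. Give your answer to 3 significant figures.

Required rate k = F/δ = 27.5/11.4 = 2.4123 N/mm
D = (Gd⁴/(8N_a·k))^(1/3) = (67.6×10³·3.6⁴/(8·18·2.4123))^(1/3)
  = (32686.3)^(1/3) = 31.9734 mm

32.0 mm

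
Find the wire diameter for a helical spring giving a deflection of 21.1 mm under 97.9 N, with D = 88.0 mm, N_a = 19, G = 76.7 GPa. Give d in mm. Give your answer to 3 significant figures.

Required rate k = F/δ = 97.9/21.1 = 4.6398 N/mm
d = (8D³N_a·k / G)^(1/4) = (8·88.0³·19·4.6398 / (76.7×10³))^0.25
  = (6266.1)^0.25 = 8.8971 mm

8.90 mm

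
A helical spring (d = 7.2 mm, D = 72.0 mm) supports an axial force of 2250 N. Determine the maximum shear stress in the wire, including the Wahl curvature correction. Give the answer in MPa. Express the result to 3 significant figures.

1270 MPa

Spring index C = D/d = 72.0/7.2 = 10.0000
K_W = (4C−1)/(4C−4) + 0.615/C = 39.000/36.000 + 0.0615 = 1.1448
τ₀ = 8FD/(πd³) = 8·2250·72.0/(π·7.2³) = 1.296e+06/1172.6 = 1105.2 MPa
τ_max = K·τ₀ = 1.1448 × 1105.2 = 1265.3 MPa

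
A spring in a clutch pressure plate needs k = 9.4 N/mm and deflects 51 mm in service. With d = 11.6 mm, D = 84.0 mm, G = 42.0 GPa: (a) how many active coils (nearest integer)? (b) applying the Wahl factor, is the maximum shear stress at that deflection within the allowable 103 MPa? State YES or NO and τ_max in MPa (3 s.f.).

N_a = Gd⁴/(8D³k) = (42.0×10³)(11.6⁴)/(8·84.0³·9.4) = 17.06 → N_a = 17
Actual rate k = Gd⁴/(8D³·17) = 9.4342 N/mm
Working load F = kδ = 9.4342·51 = 481.14 N
C = 84.0/11.6 = 7.2414; K_W = (4C−1)/(4C−4)+0.615/C = 1.2051
τ_max = K_W·8FD/(πd³) = 1.2051·65.936 = 79.459 MPa
τ_max ≤ 103 MPa → acceptable

(a) 17 coils; (b) YES, τ_max = 79.5 MPa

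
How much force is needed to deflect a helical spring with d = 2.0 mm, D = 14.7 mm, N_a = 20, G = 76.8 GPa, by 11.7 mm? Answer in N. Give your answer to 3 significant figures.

28.3 N

k = Gd⁴/(8D³N_a) = (76.8×10³)(2.0⁴)/(8·14.7³·20) = 2.4177 N/mm
F = k·δ = 2.4177 × 11.7 = 28.288 N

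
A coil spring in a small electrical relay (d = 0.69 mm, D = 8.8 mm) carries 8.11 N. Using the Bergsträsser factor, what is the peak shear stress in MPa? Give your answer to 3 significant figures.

611 MPa

Spring index C = D/d = 8.8/0.69 = 12.7536
K_B = (4C+2)/(4C−3) = 53.014/48.014 = 1.1041
τ₀ = 8FD/(πd³) = 8·8.11·8.8/(π·0.69³) = 570.944/1.032 = 553.22 MPa
τ_max = K·τ₀ = 1.1041 × 553.22 = 610.83 MPa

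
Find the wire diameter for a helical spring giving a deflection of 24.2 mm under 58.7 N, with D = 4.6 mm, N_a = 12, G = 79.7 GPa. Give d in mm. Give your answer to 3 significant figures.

Required rate k = F/δ = 58.7/24.2 = 2.4256 N/mm
d = (8D³N_a·k / G)^(1/4) = (8·4.6³·12·2.4256 / (79.7×10³))^0.25
  = (0.28439)^0.25 = 0.7303 mm

0.730 mm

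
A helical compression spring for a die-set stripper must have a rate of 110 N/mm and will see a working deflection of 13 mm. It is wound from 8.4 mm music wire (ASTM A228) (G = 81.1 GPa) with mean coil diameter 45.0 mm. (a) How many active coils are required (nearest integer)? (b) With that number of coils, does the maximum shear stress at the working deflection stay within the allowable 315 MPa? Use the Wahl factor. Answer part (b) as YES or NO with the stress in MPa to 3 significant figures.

(a) 5 coils; (b) NO, τ_max = 358 MPa

N_a = Gd⁴/(8D³k) = (81.1×10³)(8.4⁴)/(8·45.0³·110) = 5.035 → N_a = 5
Actual rate k = Gd⁴/(8D³·5) = 110.77 N/mm
Working load F = kδ = 110.77·13 = 1440.1 N
C = 45.0/8.4 = 5.3571; K_W = (4C−1)/(4C−4)+0.615/C = 1.2869
τ_max = K_W·8FD/(πd³) = 1.2869·278.42 = 358.31 MPa
τ_max > 315 MPa → exceeds allowable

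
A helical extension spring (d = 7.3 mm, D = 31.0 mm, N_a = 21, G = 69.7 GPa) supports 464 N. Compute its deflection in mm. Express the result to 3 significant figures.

11.7 mm

k = Gd⁴/(8D³N_a) = (69.7×10³)(7.3⁴)/(8·31.0³·21) = 39.548 N/mm
δ = F/k = 464 / 39.548 = 11.732 mm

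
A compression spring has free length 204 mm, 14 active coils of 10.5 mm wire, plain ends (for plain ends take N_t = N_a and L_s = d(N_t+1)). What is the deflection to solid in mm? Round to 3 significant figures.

N_t = 14; L_s = 10.5·15 = 157.5 mm
δ_solid = L₀ − L_s = 204 − 157.5 = 46.5 mm

46.5 mm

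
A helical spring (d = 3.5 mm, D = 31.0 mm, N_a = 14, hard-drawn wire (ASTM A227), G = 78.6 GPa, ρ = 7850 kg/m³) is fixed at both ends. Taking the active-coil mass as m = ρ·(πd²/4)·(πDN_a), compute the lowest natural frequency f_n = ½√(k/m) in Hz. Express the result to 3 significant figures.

92.6 Hz

k = Gd⁴/(8D³N_a) = (78.6×10³)(3.5⁴)/(8·31.0³·14) = 3.535 N/mm = 3535 N/m
Wire length L = πDN_a = π·31.0·14 = 1363.5 mm
m = ρ·(πd²/4)·L = 7850 × 9.6211×10⁻⁶ m² × 1.3635 m = 0.10298 kg
f_n = ½√(k/m) = 0.5·√(3535/0.10298) = 0.5·√(34329) = 92.64 Hz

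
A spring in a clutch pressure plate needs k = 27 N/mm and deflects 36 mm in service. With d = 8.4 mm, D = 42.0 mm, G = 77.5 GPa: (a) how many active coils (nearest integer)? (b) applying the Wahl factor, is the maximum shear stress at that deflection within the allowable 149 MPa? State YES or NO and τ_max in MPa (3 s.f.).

N_a = Gd⁴/(8D³k) = (77.5×10³)(8.4⁴)/(8·42.0³·27) = 24.11 → N_a = 24
Actual rate k = Gd⁴/(8D³·24) = 27.125 N/mm
Working load F = kδ = 27.125·36 = 976.5 N
C = 42.0/8.4 = 5.0000; K_W = (4C−1)/(4C−4)+0.615/C = 1.3105
τ_max = K_W·8FD/(πd³) = 1.3105·176.21 = 230.92 MPa
τ_max > 149 MPa → exceeds allowable

(a) 24 coils; (b) NO, τ_max = 231 MPa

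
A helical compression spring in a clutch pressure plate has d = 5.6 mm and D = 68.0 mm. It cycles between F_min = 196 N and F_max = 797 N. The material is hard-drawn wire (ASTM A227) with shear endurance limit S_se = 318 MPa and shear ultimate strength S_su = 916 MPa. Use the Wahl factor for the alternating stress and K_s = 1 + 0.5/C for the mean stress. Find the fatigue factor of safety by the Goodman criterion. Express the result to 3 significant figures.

C = D/d = 68.0/5.6 = 12.1429; K_W = (4C−1)/(4C−4)+0.615/C = 1.1180; K_s = 1+0.5/C = 1.0412
F_a = (F_max−F_min)/2 = 300.5 N; F_m = (F_max+F_min)/2 = 496.5 N
τ_a = K_W·8F_aD/(πd³) = 1.1180 × 296.3 = 331.25 MPa
τ_m = K_s·8F_mD/(πd³) = 1.0412 × 489.56 = 509.72 MPa
Goodman: 1/n_f = τ_a/S_se + τ_m/S_su = 331.25/318 + 509.72/916 = 1.04166 + 0.55646 = 1.5981
n_f = 1/1.5981 = 0.6257

0.626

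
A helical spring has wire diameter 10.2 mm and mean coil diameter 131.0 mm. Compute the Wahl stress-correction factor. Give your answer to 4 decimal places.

C = D/d = 131.0/10.2 = 12.8431
K_W = (4C−1)/(4C−4) + 0.615/C = 50.373/47.373 + 0.0479 = 1.1112

1.1112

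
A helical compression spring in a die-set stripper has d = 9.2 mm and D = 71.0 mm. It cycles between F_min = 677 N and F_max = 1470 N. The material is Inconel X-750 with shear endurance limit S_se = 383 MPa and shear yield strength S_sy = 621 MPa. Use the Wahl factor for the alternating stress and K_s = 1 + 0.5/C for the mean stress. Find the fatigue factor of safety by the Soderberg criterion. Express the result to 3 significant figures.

1.40

C = D/d = 71.0/9.2 = 7.7174; K_W = (4C−1)/(4C−4)+0.615/C = 1.1913; K_s = 1+0.5/C = 1.0648
F_a = (F_max−F_min)/2 = 396.5 N; F_m = (F_max+F_min)/2 = 1073.5 N
τ_a = K_W·8F_aD/(πd³) = 1.1913 × 92.062 = 109.68 MPa
τ_m = K_s·8F_mD/(πd³) = 1.0648 × 249.25 = 265.4 MPa
Soderberg: 1/n_f = τ_a/S_se + τ_m/S_sy = 109.68/383 + 265.4/621 = 0.28636 + 0.42737 = 0.71374
n_f = 1/0.71374 = 1.401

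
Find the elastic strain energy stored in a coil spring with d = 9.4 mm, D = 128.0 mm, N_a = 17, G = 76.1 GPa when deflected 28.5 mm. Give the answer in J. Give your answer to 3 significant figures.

k = Gd⁴/(8D³N_a) = (76.1×10³)(9.4⁴)/(8·128.0³·17) = 2.0832 N/mm
U = ½kδ² = 0.5 × 2.0832 × 28.5² = 846.03 N·mm = 0.84603 J

0.846 J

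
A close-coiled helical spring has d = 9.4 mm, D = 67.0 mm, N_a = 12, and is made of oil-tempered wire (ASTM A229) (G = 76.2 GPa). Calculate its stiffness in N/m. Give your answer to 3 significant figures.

k = Gd⁴/(8D³N_a) = (76.2×10³ × 9.4⁴) / (8 × 67.0³ × 12)
  = 5.94931e+08 / 2.88732e+07 = 20.605 N/mm = 20605 N/m

20600 N/m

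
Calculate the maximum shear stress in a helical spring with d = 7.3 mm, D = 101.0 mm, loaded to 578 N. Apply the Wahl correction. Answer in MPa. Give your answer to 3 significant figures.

Spring index C = D/d = 101.0/7.3 = 13.8356
K_W = (4C−1)/(4C−4) + 0.615/C = 54.342/51.342 + 0.0445 = 1.1029
τ₀ = 8FD/(πd³) = 8·578·101.0/(π·7.3³) = 467024/1222.1 = 382.14 MPa
τ_max = K·τ₀ = 1.1029 × 382.14 = 421.45 MPa

421 MPa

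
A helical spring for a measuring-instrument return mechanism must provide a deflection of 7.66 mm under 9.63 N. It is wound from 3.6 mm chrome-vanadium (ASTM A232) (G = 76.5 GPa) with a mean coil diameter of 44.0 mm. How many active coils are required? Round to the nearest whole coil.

Required rate k = F/δ = 9.63/7.66 = 1.2572 N/mm
N_a = Gd⁴/(8D³k) = (76.5×10³ × 3.6⁴)/(8 × 44.0³ × 1.2572)
    = 1.28491e+07 / 856733 = 15 → 15 coils

15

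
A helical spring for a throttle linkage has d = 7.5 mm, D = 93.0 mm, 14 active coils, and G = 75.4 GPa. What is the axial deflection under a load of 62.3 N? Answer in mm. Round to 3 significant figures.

k = Gd⁴/(8D³N_a) = (75.4×10³)(7.5⁴)/(8·93.0³·14) = 2.6482 N/mm
δ = F/k = 62.3 / 2.6482 = 23.525 mm

23.5 mm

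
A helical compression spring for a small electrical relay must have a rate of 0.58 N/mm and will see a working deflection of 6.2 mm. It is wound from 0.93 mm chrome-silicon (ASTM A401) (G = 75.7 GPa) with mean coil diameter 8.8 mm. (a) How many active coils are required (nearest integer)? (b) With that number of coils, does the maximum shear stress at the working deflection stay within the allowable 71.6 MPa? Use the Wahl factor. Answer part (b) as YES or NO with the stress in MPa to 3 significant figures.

N_a = Gd⁴/(8D³k) = (75.7×10³)(0.93⁴)/(8·8.8³·0.58) = 17.91 → N_a = 18
Actual rate k = Gd⁴/(8D³·18) = 0.57705 N/mm
Working load F = kδ = 0.57705·6.2 = 3.5777 N
C = 8.8/0.93 = 9.4624; K_W = (4C−1)/(4C−4)+0.615/C = 1.1536
τ_max = K_W·8FD/(πd³) = 1.1536·99.674 = 114.99 MPa
τ_max > 71.6 MPa → exceeds allowable

(a) 18 coils; (b) NO, τ_max = 115 MPa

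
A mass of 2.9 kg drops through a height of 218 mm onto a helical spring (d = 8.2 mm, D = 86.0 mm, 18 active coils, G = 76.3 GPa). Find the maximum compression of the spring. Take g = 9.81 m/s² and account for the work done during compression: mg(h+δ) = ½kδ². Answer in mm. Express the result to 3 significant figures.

k = Gd⁴/(8D³N_a) = (76.3×10³)(8.2⁴)/(8·86.0³·18) = 3.7664 N/mm
W = mg = 2.9 × 9.81 = 28.449 N
½kδ² − Wδ − Wh = 0 → δ = (W + √(W² + 2kWh))/k
δ = (28.449 + √(809.35 + 46717.1))/3.7664 = (28.449 + 218.01)/3.7664 = 65.436 mm

65.4 mm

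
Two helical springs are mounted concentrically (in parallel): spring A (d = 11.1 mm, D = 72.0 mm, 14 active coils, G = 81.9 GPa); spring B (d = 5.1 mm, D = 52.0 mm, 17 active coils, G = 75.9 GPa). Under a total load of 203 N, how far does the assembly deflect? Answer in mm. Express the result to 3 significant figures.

6.26 mm

k_A = Gd⁴/(8D³N_a) = (81.9×10³)(11.1⁴)/(8·72.0³·14) = 29.741 N/mm
k_B = Gd⁴/(8D³N_a) = (75.9×10³)(5.1⁴)/(8·52.0³·17) = 2.6852 N/mm
Parallel: k_eq = 29.741 + 2.6852 = 32.427 N/mm
δ = F/k_eq = 203/32.427 = 6.2603 mm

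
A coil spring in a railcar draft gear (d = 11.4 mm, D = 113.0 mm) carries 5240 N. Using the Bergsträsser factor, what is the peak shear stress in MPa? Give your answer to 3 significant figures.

1160 MPa

Spring index C = D/d = 113.0/11.4 = 9.9123
K_B = (4C+2)/(4C−3) = 41.649/36.649 = 1.1364
τ₀ = 8FD/(πd³) = 8·5240·113.0/(π·11.4³) = 4.73696e+06/4654.4 = 1017.7 MPa
τ_max = K·τ₀ = 1.1364 × 1017.7 = 1156.6 MPa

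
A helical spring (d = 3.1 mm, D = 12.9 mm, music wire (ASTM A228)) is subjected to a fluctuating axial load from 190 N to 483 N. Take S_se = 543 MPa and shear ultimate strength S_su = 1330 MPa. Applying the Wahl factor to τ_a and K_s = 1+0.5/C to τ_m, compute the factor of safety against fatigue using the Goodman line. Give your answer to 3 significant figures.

C = D/d = 12.9/3.1 = 4.1613; K_W = (4C−1)/(4C−4)+0.615/C = 1.3850; K_s = 1+0.5/C = 1.1202
F_a = (F_max−F_min)/2 = 146.5 N; F_m = (F_max+F_min)/2 = 336.5 N
τ_a = K_W·8F_aD/(πd³) = 1.3850 × 161.54 = 223.74 MPa
τ_m = K_s·8F_mD/(πd³) = 1.1202 × 371.05 = 415.63 MPa
Goodman: 1/n_f = τ_a/S_se + τ_m/S_su = 223.74/543 + 415.63/1330 = 0.41204 + 0.31250 = 0.72455
n_f = 1/0.72455 = 1.38

1.38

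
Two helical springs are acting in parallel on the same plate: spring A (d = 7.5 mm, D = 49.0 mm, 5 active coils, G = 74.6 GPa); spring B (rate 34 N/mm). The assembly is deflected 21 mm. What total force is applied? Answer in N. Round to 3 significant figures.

k_A = Gd⁴/(8D³N_a) = (74.6×10³)(7.5⁴)/(8·49.0³·5) = 50.157 N/mm
Parallel: k_eq = 50.157 + 34 = 84.157 N/mm
F = k_eq·δ = 84.157·21 = 1767.3 N

1770 N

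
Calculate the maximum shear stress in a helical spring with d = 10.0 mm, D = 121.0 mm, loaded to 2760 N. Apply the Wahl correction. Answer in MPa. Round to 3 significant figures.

Spring index C = D/d = 121.0/10.0 = 12.1000
K_W = (4C−1)/(4C−4) + 0.615/C = 47.400/44.400 + 0.0508 = 1.1184
τ₀ = 8FD/(πd³) = 8·2760·121.0/(π·10.0³) = 2.67168e+06/3141.6 = 850.42 MPa
τ_max = K·τ₀ = 1.1184 × 850.42 = 951.11 MPa

951 MPa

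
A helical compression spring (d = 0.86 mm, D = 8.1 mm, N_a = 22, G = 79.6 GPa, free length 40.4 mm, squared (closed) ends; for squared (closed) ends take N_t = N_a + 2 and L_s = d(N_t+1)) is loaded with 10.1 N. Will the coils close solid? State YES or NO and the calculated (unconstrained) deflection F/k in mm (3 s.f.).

YES, δ = 21.7 mm

k = Gd⁴/(8D³N_a) = (79.6×10³)(0.86⁴)/(8·8.1³·22) = 0.46552 N/mm
N_t = 24; L_s = 0.86·25 = 21.5 mm; δ_solid = L₀ − L_s = 40.4 − 21.5 = 18.9 mm
δ = F/k = 10.1/0.46552 = 21.696 mm
δ ≥ δ_solid → spring goes solid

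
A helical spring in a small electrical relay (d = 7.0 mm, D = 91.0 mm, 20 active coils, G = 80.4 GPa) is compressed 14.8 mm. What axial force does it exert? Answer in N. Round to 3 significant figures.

23.7 N

k = Gd⁴/(8D³N_a) = (80.4×10³)(7.0⁴)/(8·91.0³·20) = 1.601 N/mm
F = k·δ = 1.601 × 14.8 = 23.695 N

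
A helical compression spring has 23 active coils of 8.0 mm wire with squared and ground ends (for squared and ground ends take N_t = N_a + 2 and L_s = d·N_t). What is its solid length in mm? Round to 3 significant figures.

squared and ground ends: N_t = N_a + 2 = 23 + 2 = 25
L_s = d·N_t = 8.0 × 25 = 200 mm

200 mm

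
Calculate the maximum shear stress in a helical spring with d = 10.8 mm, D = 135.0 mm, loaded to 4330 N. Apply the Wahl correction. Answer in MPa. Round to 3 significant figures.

1320 MPa

Spring index C = D/d = 135.0/10.8 = 12.5000
K_W = (4C−1)/(4C−4) + 0.615/C = 49.000/46.000 + 0.0492 = 1.1144
τ₀ = 8FD/(πd³) = 8·4330·135.0/(π·10.8³) = 4.6764e+06/3957.5 = 1181.7 MPa
τ_max = K·τ₀ = 1.1144 × 1181.7 = 1316.9 MPa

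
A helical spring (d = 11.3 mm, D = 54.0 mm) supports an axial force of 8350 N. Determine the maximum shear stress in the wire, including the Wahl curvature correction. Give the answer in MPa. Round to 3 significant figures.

Spring index C = D/d = 54.0/11.3 = 4.7788
K_W = (4C−1)/(4C−4) + 0.615/C = 18.115/15.115 + 0.1287 = 1.3272
τ₀ = 8FD/(πd³) = 8·8350·54.0/(π·11.3³) = 3.6072e+06/4533 = 795.77 MPa
τ_max = K·τ₀ = 1.3272 × 795.77 = 1056.1 MPa

1060 MPa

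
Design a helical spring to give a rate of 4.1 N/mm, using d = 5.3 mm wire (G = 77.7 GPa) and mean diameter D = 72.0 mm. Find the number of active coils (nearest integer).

5

N_a = Gd⁴/(8D³k) = (77.7×10³ × 5.3⁴)/(8 × 72.0³ × 4.1)
    = 6.1309e+07 / 1.22425e+07 = 5.008 → 5 coils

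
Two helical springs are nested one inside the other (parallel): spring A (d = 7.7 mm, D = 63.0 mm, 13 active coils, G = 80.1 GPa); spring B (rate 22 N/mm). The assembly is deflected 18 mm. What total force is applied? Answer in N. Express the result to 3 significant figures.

591 N

k_A = Gd⁴/(8D³N_a) = (80.1×10³)(7.7⁴)/(8·63.0³·13) = 10.828 N/mm
Parallel: k_eq = 10.828 + 22 = 32.828 N/mm
F = k_eq·δ = 32.828·18 = 590.9 N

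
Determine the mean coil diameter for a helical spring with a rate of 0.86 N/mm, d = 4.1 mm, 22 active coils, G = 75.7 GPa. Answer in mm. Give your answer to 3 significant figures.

D = (Gd⁴/(8N_a·k))^(1/3) = (75.7×10³·4.1⁴/(8·22·0.86))^(1/3)
  = (141325)^(1/3) = 52.0883 mm

52.1 mm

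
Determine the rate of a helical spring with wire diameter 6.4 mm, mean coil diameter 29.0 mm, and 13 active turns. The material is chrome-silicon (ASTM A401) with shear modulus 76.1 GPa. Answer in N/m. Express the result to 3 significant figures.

k = Gd⁴/(8D³N_a) = (76.1×10³ × 6.4⁴) / (8 × 29.0³ × 13)
  = 1.27675e+08 / 2.53646e+06 = 50.336 N/mm = 50336 N/m

50300 N/m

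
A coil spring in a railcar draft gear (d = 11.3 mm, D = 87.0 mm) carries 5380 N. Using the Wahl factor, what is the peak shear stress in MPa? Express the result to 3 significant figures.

985 MPa

Spring index C = D/d = 87.0/11.3 = 7.6991
K_W = (4C−1)/(4C−4) + 0.615/C = 29.796/26.796 + 0.0799 = 1.1918
τ₀ = 8FD/(πd³) = 8·5380·87.0/(π·11.3³) = 3.74448e+06/4533 = 826.05 MPa
τ_max = K·τ₀ = 1.1918 × 826.05 = 984.51 MPa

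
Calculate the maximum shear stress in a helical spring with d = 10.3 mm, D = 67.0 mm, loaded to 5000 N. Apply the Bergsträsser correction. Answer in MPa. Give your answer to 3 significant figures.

950 MPa

Spring index C = D/d = 67.0/10.3 = 6.5049
K_B = (4C+2)/(4C−3) = 28.019/23.019 = 1.2172
τ₀ = 8FD/(πd³) = 8·5000·67.0/(π·10.3³) = 2.68e+06/3432.9 = 780.68 MPa
τ_max = K·τ₀ = 1.2172 × 780.68 = 950.25 MPa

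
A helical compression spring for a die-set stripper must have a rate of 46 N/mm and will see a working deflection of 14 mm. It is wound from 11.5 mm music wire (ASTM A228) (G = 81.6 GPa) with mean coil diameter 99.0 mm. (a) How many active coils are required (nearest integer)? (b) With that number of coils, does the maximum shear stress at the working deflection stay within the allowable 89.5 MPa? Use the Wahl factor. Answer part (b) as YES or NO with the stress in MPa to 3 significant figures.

N_a = Gd⁴/(8D³k) = (81.6×10³)(11.5⁴)/(8·99.0³·46) = 3.997 → N_a = 4
Actual rate k = Gd⁴/(8D³·4) = 45.965 N/mm
Working load F = kδ = 45.965·14 = 643.51 N
C = 99.0/11.5 = 8.6087; K_W = (4C−1)/(4C−4)+0.615/C = 1.1700
τ_max = K_W·8FD/(πd³) = 1.1700·106.67 = 124.8 MPa
τ_max > 89.5 MPa → exceeds allowable

(a) 4 coils; (b) NO, τ_max = 125 MPa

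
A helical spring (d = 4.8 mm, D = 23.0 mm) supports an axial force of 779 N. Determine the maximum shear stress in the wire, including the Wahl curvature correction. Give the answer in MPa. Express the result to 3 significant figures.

547 MPa

Spring index C = D/d = 23.0/4.8 = 4.7917
K_W = (4C−1)/(4C−4) + 0.615/C = 18.167/15.167 + 0.1283 = 1.3262
τ₀ = 8FD/(πd³) = 8·779·23.0/(π·4.8³) = 143336/347.44 = 412.55 MPa
τ_max = K·τ₀ = 1.3262 × 412.55 = 547.11 MPa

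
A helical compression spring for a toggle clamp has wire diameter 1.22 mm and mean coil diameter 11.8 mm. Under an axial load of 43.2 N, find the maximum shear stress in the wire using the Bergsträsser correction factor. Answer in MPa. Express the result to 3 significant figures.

Spring index C = D/d = 11.8/1.22 = 9.6721
K_B = (4C+2)/(4C−3) = 40.689/35.689 = 1.1401
τ₀ = 8FD/(πd³) = 8·43.2·11.8/(π·1.22³) = 4078.08/5.7047 = 714.87 MPa
τ_max = K·τ₀ = 1.1401 × 714.87 = 815.02 MPa

815 MPa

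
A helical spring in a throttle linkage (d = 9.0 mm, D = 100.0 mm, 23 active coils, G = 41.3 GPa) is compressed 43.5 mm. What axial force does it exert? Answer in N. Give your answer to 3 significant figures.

64.1 N

k = Gd⁴/(8D³N_a) = (41.3×10³)(9.0⁴)/(8·100.0³·23) = 1.4727 N/mm
F = k·δ = 1.4727 × 43.5 = 64.061 N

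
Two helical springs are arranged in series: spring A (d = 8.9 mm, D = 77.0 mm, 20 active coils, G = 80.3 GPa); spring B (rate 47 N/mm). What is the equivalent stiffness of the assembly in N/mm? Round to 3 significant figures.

6.01 N/mm

k_A = Gd⁴/(8D³N_a) = (80.3×10³)(8.9⁴)/(8·77.0³·20) = 6.8974 N/mm
Series: 1/k_eq = 1/6.8974 + 1/47 = 0.16626; k_eq = 6.0147 N/mm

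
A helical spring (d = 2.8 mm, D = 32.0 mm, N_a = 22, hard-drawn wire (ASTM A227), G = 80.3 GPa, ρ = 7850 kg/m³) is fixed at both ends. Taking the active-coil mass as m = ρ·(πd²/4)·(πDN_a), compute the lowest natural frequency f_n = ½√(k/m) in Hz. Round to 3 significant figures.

44.7 Hz

k = Gd⁴/(8D³N_a) = (80.3×10³)(2.8⁴)/(8·32.0³·22) = 0.85583 N/mm = 855.83 N/m
Wire length L = πDN_a = π·32.0·22 = 2211.7 mm
m = ρ·(πd²/4)·L = 7850 × 6.1575×10⁻⁶ m² × 2.2117 m = 0.10691 kg
f_n = ½√(k/m) = 0.5·√(855.83/0.10691) = 0.5·√(8005.5) = 44.737 Hz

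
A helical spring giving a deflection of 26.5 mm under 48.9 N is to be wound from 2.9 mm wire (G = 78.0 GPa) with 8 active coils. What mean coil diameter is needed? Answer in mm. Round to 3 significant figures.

Required rate k = F/δ = 48.9/26.5 = 1.8453 N/mm
D = (Gd⁴/(8N_a·k))^(1/3) = (78.0×10³·2.9⁴/(8·8·1.8453))^(1/3)
  = (46713.6)^(1/3) = 36.0148 mm

36.0 mm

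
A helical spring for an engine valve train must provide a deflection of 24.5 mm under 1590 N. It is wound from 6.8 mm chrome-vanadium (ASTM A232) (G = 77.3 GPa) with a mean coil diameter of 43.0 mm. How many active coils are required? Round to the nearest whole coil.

4

Required rate k = F/δ = 1590/24.5 = 64.898 N/mm
N_a = Gd⁴/(8D³k) = (77.3×10³ × 6.8⁴)/(8 × 43.0³ × 64.898)
    = 1.65278e+08 / 4.12787e+07 = 4.004 → 4 coils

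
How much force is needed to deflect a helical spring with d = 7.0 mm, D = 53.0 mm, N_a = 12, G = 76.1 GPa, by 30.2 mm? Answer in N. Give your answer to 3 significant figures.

386 N

k = Gd⁴/(8D³N_a) = (76.1×10³)(7.0⁴)/(8·53.0³·12) = 12.784 N/mm
F = k·δ = 12.784 × 30.2 = 386.09 N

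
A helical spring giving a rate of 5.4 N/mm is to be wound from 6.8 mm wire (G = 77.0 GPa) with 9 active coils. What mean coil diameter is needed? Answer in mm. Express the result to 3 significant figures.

75.1 mm

D = (Gd⁴/(8N_a·k))^(1/3) = (77.0×10³·6.8⁴/(8·9·5.4))^(1/3)
  = (423448)^(1/3) = 75.0931 mm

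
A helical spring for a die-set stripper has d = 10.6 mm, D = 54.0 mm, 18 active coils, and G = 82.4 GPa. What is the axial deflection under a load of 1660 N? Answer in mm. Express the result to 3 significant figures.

k = Gd⁴/(8D³N_a) = (82.4×10³)(10.6⁴)/(8·54.0³·18) = 45.878 N/mm
δ = F/k = 1660 / 45.878 = 36.183 mm

36.2 mm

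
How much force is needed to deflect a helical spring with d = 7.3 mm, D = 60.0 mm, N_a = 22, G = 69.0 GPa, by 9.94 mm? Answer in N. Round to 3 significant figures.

k = Gd⁴/(8D³N_a) = (69.0×10³)(7.3⁴)/(8·60.0³·22) = 5.1544 N/mm
F = k·δ = 5.1544 × 9.94 = 51.234 N

51.2 N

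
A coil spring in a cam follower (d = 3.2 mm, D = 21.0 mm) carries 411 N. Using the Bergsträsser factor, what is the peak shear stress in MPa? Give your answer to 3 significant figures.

Spring index C = D/d = 21.0/3.2 = 6.5625
K_B = (4C+2)/(4C−3) = 28.250/23.250 = 1.2151
τ₀ = 8FD/(πd³) = 8·411·21.0/(π·3.2³) = 69048/102.94 = 670.74 MPa
τ_max = K·τ₀ = 1.2151 × 670.74 = 814.98 MPa

815 MPa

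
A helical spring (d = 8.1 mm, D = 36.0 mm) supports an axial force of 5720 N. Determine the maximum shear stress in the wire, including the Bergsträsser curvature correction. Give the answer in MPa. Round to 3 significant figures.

1320 MPa

Spring index C = D/d = 36.0/8.1 = 4.4444
K_B = (4C+2)/(4C−3) = 19.778/14.778 = 1.3383
τ₀ = 8FD/(πd³) = 8·5720·36.0/(π·8.1³) = 1.64736e+06/1669.6 = 986.7 MPa
τ_max = K·τ₀ = 1.3383 × 986.7 = 1320.5 MPa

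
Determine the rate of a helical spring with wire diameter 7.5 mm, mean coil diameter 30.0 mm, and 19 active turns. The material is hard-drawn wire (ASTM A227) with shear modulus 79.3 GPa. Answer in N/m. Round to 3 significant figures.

61100 N/m

k = Gd⁴/(8D³N_a) = (79.3×10³ × 7.5⁴) / (8 × 30.0³ × 19)
  = 2.5091e+08 / 4.104e+06 = 61.138 N/mm = 61138 N/m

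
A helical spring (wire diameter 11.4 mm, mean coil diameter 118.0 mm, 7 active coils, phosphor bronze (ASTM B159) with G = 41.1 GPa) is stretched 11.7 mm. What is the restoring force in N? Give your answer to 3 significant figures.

k = Gd⁴/(8D³N_a) = (41.1×10³)(11.4⁴)/(8·118.0³·7) = 7.5444 N/mm
F = k·δ = 7.5444 × 11.7 = 88.27 N

88.3 N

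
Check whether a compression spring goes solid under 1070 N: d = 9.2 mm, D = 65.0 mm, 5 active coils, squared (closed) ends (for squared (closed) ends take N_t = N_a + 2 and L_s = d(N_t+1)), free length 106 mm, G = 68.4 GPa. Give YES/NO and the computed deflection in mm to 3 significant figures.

NO, δ = 24.0 mm

k = Gd⁴/(8D³N_a) = (68.4×10³)(9.2⁴)/(8·65.0³·5) = 44.607 N/mm
N_t = 7; L_s = 9.2·8 = 73.6 mm; δ_solid = L₀ − L_s = 106 − 73.6 = 32.4 mm
δ = F/k = 1070/44.607 = 23.987 mm
δ < δ_solid → spring does not go solid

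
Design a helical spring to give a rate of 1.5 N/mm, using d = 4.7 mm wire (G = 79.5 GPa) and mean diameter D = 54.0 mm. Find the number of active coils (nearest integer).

N_a = Gd⁴/(8D³k) = (79.5×10³ × 4.7⁴)/(8 × 54.0³ × 1.5)
    = 3.87935e+07 / 1.88957e+06 = 20.53 → 21 coils

21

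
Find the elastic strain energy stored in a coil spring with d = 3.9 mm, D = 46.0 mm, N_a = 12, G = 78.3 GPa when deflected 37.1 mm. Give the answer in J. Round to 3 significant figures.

1.33 J

k = Gd⁴/(8D³N_a) = (78.3×10³)(3.9⁴)/(8·46.0³·12) = 1.9385 N/mm
U = ½kδ² = 0.5 × 1.9385 × 37.1² = 1334.1 N·mm = 1.3341 J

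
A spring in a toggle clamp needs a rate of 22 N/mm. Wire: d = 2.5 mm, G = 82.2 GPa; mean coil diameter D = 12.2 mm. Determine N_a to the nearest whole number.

N_a = Gd⁴/(8D³k) = (82.2×10³ × 2.5⁴)/(8 × 12.2³ × 22)
    = 3.21094e+06 / 319589 = 10.05 → 10 coils

10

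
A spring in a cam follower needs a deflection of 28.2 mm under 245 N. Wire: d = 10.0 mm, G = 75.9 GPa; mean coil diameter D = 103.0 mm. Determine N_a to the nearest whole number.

Required rate k = F/δ = 245/28.2 = 8.6879 N/mm
N_a = Gd⁴/(8D³k) = (75.9×10³ × 10.0⁴)/(8 × 103.0³ × 8.6879)
    = 7.59e+08 / 7.59484e+07 = 9.994 → 10 coils

10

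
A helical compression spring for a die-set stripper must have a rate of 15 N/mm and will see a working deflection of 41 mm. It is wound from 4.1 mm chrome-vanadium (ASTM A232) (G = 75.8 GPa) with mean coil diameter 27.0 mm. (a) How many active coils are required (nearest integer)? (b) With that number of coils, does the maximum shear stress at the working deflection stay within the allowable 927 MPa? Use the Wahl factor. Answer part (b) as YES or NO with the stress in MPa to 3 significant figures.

(a) 9 coils; (b) YES, τ_max = 759 MPa

N_a = Gd⁴/(8D³k) = (75.8×10³)(4.1⁴)/(8·27.0³·15) = 9.068 → N_a = 9
Actual rate k = Gd⁴/(8D³·9) = 15.114 N/mm
Working load F = kδ = 15.114·41 = 619.68 N
C = 27.0/4.1 = 6.5854; K_W = (4C−1)/(4C−4)+0.615/C = 1.2277
τ_max = K_W·8FD/(πd³) = 1.2277·618.18 = 758.92 MPa
τ_max ≤ 927 MPa → acceptable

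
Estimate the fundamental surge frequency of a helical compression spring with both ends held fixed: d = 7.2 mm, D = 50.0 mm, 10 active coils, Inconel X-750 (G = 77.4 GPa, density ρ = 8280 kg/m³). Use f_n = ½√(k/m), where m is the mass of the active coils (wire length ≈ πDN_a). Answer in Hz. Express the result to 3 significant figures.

k = Gd⁴/(8D³N_a) = (77.4×10³)(7.2⁴)/(8·50.0³·10) = 20.8 N/mm = 20800 N/m
Wire length L = πDN_a = π·50.0·10 = 1570.8 mm
m = ρ·(πd²/4)·L = 8280 × 40.715×10⁻⁶ m² × 1.5708 m = 0.52955 kg
f_n = ½√(k/m) = 0.5·√(20800/0.52955) = 0.5·√(39279) = 99.095 Hz

99.1 Hz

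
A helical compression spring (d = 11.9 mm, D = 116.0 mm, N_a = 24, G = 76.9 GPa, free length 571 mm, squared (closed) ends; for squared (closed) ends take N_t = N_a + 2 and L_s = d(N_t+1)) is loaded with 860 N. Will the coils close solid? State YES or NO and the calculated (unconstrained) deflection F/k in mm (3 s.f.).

k = Gd⁴/(8D³N_a) = (76.9×10³)(11.9⁴)/(8·116.0³·24) = 5.1456 N/mm
N_t = 26; L_s = 11.9·27 = 321.3 mm; δ_solid = L₀ − L_s = 571 − 321.3 = 249.7 mm
δ = F/k = 860/5.1456 = 167.13 mm
δ < δ_solid → spring does not go solid

NO, δ = 167 mm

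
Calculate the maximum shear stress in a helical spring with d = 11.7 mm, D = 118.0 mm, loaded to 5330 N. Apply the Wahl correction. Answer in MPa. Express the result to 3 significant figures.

Spring index C = D/d = 118.0/11.7 = 10.0855
K_W = (4C−1)/(4C−4) + 0.615/C = 39.342/36.342 + 0.0610 = 1.1435
τ₀ = 8FD/(πd³) = 8·5330·118.0/(π·11.7³) = 5.03152e+06/5031.6 = 999.98 MPa
τ_max = K·τ₀ = 1.1435 × 999.98 = 1143.5 MPa

1140 MPa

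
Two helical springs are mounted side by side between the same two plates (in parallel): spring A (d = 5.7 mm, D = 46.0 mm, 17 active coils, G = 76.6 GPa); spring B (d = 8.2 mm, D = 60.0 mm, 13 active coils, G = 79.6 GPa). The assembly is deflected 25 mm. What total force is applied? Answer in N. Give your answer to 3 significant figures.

k_A = Gd⁴/(8D³N_a) = (76.6×10³)(5.7⁴)/(8·46.0³·17) = 6.1082 N/mm
k_B = Gd⁴/(8D³N_a) = (79.6×10³)(8.2⁴)/(8·60.0³·13) = 16.021 N/mm
Parallel: k_eq = 6.1082 + 16.021 = 22.129 N/mm
F = k_eq·δ = 22.129·25 = 553.22 N

553 N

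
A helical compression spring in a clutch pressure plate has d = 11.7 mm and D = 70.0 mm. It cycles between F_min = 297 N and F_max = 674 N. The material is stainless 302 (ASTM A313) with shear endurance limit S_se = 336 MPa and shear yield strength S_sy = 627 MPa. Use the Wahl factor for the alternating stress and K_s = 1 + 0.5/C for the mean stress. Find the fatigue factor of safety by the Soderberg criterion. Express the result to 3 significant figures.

5.83

C = D/d = 70.0/11.7 = 5.9829; K_W = (4C−1)/(4C−4)+0.615/C = 1.2533; K_s = 1+0.5/C = 1.0836
F_a = (F_max−F_min)/2 = 188.5 N; F_m = (F_max+F_min)/2 = 485.5 N
τ_a = K_W·8F_aD/(πd³) = 1.2533 × 20.979 = 26.294 MPa
τ_m = K_s·8F_mD/(πd³) = 1.0836 × 54.034 = 58.55 MPa
Soderberg: 1/n_f = τ_a/S_se + τ_m/S_sy = 26.294/336 + 58.55/627 = 0.07825 + 0.09338 = 0.17164
n_f = 1/0.17164 = 5.826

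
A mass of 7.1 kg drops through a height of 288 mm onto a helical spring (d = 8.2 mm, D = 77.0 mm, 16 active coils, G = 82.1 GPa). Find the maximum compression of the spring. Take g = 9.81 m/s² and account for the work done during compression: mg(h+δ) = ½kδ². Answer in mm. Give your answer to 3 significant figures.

91.2 mm

k = Gd⁴/(8D³N_a) = (82.1×10³)(8.2⁴)/(8·77.0³·16) = 6.3521 N/mm
W = mg = 7.1 × 9.81 = 69.651 N
½kδ² − Wδ − Wh = 0 → δ = (W + √(W² + 2kWh))/k
δ = (69.651 + √(4851.3 + 254839))/6.3521 = (69.651 + 509.6)/6.3521 = 91.19 mm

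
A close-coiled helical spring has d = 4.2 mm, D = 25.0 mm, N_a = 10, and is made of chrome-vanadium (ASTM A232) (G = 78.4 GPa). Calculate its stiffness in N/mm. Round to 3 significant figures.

k = Gd⁴/(8D³N_a) = (78.4×10³ × 4.2⁴) / (8 × 25.0³ × 10)
  = 2.43957e+07 / 1.25e+06 = 19.517 N/mm

19.5 N/mm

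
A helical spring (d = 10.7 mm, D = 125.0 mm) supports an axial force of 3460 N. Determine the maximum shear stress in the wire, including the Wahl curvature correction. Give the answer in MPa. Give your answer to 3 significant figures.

Spring index C = D/d = 125.0/10.7 = 11.6822
K_W = (4C−1)/(4C−4) + 0.615/C = 45.729/42.729 + 0.0526 = 1.1229
τ₀ = 8FD/(πd³) = 8·3460·125.0/(π·10.7³) = 3.46e+06/3848.6 = 899.03 MPa
τ_max = K·τ₀ = 1.1229 × 899.03 = 1009.5 MPa

1010 MPa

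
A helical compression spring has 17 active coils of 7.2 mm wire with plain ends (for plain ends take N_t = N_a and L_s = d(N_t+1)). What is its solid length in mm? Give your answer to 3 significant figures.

plain ends: N_t = N_a = 17
L_s = d·(N_t+1) = 7.2 × 18 = 129.6 mm

130 mm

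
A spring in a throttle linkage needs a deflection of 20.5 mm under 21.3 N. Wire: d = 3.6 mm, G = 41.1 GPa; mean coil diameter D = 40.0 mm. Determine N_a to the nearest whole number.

13

Required rate k = F/δ = 21.3/20.5 = 1.039 N/mm
N_a = Gd⁴/(8D³k) = (41.1×10³ × 3.6⁴)/(8 × 40.0³ × 1.039)
    = 6.90322e+06 / 531980 = 12.98 → 13 coils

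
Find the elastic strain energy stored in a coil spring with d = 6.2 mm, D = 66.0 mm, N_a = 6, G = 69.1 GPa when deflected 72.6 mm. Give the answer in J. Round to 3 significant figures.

19.5 J

k = Gd⁴/(8D³N_a) = (69.1×10³)(6.2⁴)/(8·66.0³·6) = 7.399 N/mm
U = ½kδ² = 0.5 × 7.399 × 72.6² = 19499 N·mm = 19.499 J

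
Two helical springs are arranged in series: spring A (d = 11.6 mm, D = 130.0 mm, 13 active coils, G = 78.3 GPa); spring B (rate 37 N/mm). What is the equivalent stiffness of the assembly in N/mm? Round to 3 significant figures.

k_A = Gd⁴/(8D³N_a) = (78.3×10³)(11.6⁴)/(8·130.0³·13) = 6.2048 N/mm
Series: 1/k_eq = 1/6.2048 + 1/37 = 0.18819; k_eq = 5.3137 N/mm

5.31 N/mm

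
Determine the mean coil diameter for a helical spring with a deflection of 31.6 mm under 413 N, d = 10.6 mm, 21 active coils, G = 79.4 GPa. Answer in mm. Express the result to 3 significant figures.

77.0 mm

Required rate k = F/δ = 413/31.6 = 13.07 N/mm
D = (Gd⁴/(8N_a·k))^(1/3) = (79.4×10³·10.6⁴/(8·21·13.07))^(1/3)
  = (456533)^(1/3) = 77.0000 mm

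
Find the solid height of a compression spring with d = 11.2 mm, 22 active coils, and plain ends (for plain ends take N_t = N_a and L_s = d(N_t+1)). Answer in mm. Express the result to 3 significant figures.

258 mm

plain ends: N_t = N_a = 22
L_s = d·(N_t+1) = 11.2 × 23 = 257.6 mm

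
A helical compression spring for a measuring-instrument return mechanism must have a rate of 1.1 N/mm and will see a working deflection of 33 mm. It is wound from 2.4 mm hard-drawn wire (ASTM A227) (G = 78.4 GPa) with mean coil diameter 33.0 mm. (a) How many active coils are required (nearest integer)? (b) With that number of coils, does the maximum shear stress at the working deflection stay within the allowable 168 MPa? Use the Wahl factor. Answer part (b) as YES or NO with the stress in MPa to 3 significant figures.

(a) 8 coils; (b) NO, τ_max = 250 MPa

N_a = Gd⁴/(8D³k) = (78.4×10³)(2.4⁴)/(8·33.0³·1.1) = 8.225 → N_a = 8
Actual rate k = Gd⁴/(8D³·8) = 1.1309 N/mm
Working load F = kδ = 1.1309·33 = 37.321 N
C = 33.0/2.4 = 13.7500; K_W = (4C−1)/(4C−4)+0.615/C = 1.1036
τ_max = K_W·8FD/(πd³) = 1.1036·226.87 = 250.36 MPa
τ_max > 168 MPa → exceeds allowable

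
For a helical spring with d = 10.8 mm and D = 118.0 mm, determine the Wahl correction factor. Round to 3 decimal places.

C = D/d = 118.0/10.8 = 10.9259
K_W = (4C−1)/(4C−4) + 0.615/C = 42.704/39.704 + 0.0563 = 1.1318

1.132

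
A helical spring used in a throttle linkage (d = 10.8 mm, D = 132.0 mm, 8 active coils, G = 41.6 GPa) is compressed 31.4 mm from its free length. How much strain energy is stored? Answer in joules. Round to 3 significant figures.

k = Gd⁴/(8D³N_a) = (41.6×10³)(10.8⁴)/(8·132.0³·8) = 3.8449 N/mm
U = ½kδ² = 0.5 × 3.8449 × 31.4² = 1895.5 N·mm = 1.8955 J

1.90 J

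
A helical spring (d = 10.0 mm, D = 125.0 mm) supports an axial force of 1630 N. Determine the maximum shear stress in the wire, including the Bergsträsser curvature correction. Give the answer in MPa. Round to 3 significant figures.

574 MPa

Spring index C = D/d = 125.0/10.0 = 12.5000
K_B = (4C+2)/(4C−3) = 52.000/47.000 = 1.1064
τ₀ = 8FD/(πd³) = 8·1630·125.0/(π·10.0³) = 1.63e+06/3141.6 = 518.85 MPa
τ_max = K·τ₀ = 1.1064 × 518.85 = 574.04 MPa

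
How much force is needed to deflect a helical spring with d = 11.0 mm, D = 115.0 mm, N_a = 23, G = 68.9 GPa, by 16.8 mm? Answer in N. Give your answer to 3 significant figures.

60.6 N

k = Gd⁴/(8D³N_a) = (68.9×10³)(11.0⁴)/(8·115.0³·23) = 3.6048 N/mm
F = k·δ = 3.6048 × 16.8 = 60.56 N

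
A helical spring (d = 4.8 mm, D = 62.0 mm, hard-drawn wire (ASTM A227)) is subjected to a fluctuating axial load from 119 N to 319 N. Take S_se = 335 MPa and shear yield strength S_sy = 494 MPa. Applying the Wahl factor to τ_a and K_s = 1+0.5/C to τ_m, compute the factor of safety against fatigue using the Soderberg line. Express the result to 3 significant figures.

C = D/d = 62.0/4.8 = 12.9167; K_W = (4C−1)/(4C−4)+0.615/C = 1.1105; K_s = 1+0.5/C = 1.0387
F_a = (F_max−F_min)/2 = 100 N; F_m = (F_max+F_min)/2 = 219 N
τ_a = K_W·8F_aD/(πd³) = 1.1105 × 142.76 = 158.54 MPa
τ_m = K_s·8F_mD/(πd³) = 1.0387 × 312.65 = 324.75 MPa
Soderberg: 1/n_f = τ_a/S_se + τ_m/S_sy = 158.54/335 + 324.75/494 = 0.47326 + 0.65738 = 1.1306
n_f = 1/1.1306 = 0.8844

0.884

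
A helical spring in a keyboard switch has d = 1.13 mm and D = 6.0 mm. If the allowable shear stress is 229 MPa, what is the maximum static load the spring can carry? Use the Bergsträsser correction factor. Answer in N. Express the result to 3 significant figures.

17.0 N

C = D/d = 6.0/1.13 = 5.3097
K_B = (4C+2)/(4C−3) = 23.239/18.239 = 1.2741
τ_max = K·8FD/(πd³) → F_max = τ_allow·πd³/(8DK)
F_max = 229·π·1.13³/(8·6.0·1.2741) = 1038.1/61.159 = 16.973 N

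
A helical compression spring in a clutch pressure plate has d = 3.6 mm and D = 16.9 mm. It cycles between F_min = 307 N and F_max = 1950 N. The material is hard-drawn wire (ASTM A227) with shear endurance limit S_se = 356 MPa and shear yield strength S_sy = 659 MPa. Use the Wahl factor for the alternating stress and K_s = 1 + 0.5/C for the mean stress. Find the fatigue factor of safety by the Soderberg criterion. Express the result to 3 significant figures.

C = D/d = 16.9/3.6 = 4.6944; K_W = (4C−1)/(4C−4)+0.615/C = 1.3340; K_s = 1+0.5/C = 1.1065
F_a = (F_max−F_min)/2 = 821.5 N; F_m = (F_max+F_min)/2 = 1128.5 N
τ_a = K_W·8F_aD/(πd³) = 1.3340 × 757.75 = 1010.9 MPa
τ_m = K_s·8F_mD/(πd³) = 1.1065 × 1040.9 = 1151.8 MPa
Soderberg: 1/n_f = τ_a/S_se + τ_m/S_sy = 1010.9/356 + 1151.8/659 = 2.83947 + 1.74779 = 4.5873
n_f = 1/4.5873 = 0.218

0.218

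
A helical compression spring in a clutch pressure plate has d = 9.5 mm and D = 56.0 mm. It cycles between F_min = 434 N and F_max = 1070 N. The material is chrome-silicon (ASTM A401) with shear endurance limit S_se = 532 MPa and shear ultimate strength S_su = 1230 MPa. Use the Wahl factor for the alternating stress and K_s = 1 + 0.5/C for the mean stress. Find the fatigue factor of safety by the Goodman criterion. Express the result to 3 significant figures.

4.25

C = D/d = 56.0/9.5 = 5.8947; K_W = (4C−1)/(4C−4)+0.615/C = 1.2576; K_s = 1+0.5/C = 1.0848
F_a = (F_max−F_min)/2 = 318 N; F_m = (F_max+F_min)/2 = 752 N
τ_a = K_W·8F_aD/(πd³) = 1.2576 × 52.891 = 66.514 MPa
τ_m = K_s·8F_mD/(πd³) = 1.0848 × 125.08 = 135.69 MPa
Goodman: 1/n_f = τ_a/S_se + τ_m/S_su = 66.514/532 + 135.69/1230 = 0.12503 + 0.11031 = 0.23534
n_f = 1/0.23534 = 4.249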